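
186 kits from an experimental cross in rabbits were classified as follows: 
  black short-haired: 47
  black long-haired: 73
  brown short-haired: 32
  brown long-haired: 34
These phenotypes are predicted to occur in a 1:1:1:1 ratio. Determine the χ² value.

Total ratio parts = 4. Expected numbers out of 186:
  black short-haired: 186 × 1/4 = 46.5
  black long-haired: 186 × 1/4 = 46.5
  brown short-haired: 186 × 1/4 = 46.5
  brown long-haired: 186 × 1/4 = 46.5
χ² = Σ (O − E)² / E
  black short-haired: (47 − 46.5)² / 46.5 = 0.0054
  black long-haired: (73 − 46.5)² / 46.5 = 15.1022
  brown short-haired: (32 − 46.5)² / 46.5 = 4.5215
  brown long-haired: (34 − 46.5)² / 46.5 = 3.3602
χ² = 0.0054 + 15.1022 + 4.5215 + 3.3602 = 22.9893 ≈ 22.989

22.989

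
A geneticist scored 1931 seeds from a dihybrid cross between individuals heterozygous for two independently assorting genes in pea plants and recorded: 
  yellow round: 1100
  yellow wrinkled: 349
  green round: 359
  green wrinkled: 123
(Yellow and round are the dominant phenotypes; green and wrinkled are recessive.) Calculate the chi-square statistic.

0.717

A dihybrid F₂ with independent assortment and complete dominance at both loci gives a 9:3:3:1 phenotypic ratio.
Expected counts for N = 1931 under a 9:3:3:1 ratio (total parts = 16):
  yellow round: 1931 × 9/16 = 1086.1875
  yellow wrinkled: 1931 × 3/16 = 362.0625
  green round: 1931 × 3/16 = 362.0625
  green wrinkled: 1931 × 1/16 = 120.6875
χ² = Σ (O − E)² / E
  yellow round: (1100 − 1086.1875)² / 1086.1875 = 0.1756
  yellow wrinkled: (349 − 362.0625)² / 362.0625 = 0.4713
  green round: (359 − 362.0625)² / 362.0625 = 0.0259
  green wrinkled: (123 − 120.6875)² / 120.6875 = 0.0443
χ² = 0.1756 + 0.4713 + 0.0259 + 0.0443 = 0.7171 ≈ 0.717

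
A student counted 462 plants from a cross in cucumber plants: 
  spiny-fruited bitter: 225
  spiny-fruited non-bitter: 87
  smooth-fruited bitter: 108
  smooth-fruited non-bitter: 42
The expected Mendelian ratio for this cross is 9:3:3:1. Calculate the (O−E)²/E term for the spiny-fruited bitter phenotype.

4.680

Expected counts for N = 462 under a 9:3:3:1 ratio (total parts = 16):
  spiny-fruited bitter: 462 × 9/16 = 259.875
  spiny-fruited non-bitter: 462 × 3/16 = 86.625
  smooth-fruited bitter: 462 × 3/16 = 86.625
  smooth-fruited non-bitter: 462 × 1/16 = 28.875
Contribution of spiny-fruited bitter: (225 − 259.875)² / 259.875 = 4.6802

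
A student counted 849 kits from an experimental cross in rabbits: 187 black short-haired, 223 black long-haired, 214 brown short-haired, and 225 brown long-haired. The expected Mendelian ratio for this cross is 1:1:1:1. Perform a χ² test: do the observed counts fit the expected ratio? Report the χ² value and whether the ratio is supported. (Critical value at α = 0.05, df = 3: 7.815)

4.329; consistent

Under the 1:1:1:1 hypothesis (Σ ratio = 4, N = 849):
  black short-haired: 849 × 1/4 = 212.25
  black long-haired: 849 × 1/4 = 212.25
  brown short-haired: 849 × 1/4 = 212.25
  brown long-haired: 849 × 1/4 = 212.25
χ² = Σ (O − E)² / E
  black short-haired: (187 − 212.25)² / 212.25 = 3.0038
  black long-haired: (223 − 212.25)² / 212.25 = 0.5445
  brown short-haired: (214 − 212.25)² / 212.25 = 0.0144
  brown long-haired: (225 − 212.25)² / 212.25 = 0.7659
χ² = 3.0038 + 0.5445 + 0.0144 + 0.7659 = 4.3286 ≈ 4.329
Degrees of freedom = 4 − 1 = 3; critical value at α = 0.05 is 7.815.
Since 4.329 < 7.815, we fail to reject the null hypothesis — the data are consistent with the 1:1:1:1 ratio.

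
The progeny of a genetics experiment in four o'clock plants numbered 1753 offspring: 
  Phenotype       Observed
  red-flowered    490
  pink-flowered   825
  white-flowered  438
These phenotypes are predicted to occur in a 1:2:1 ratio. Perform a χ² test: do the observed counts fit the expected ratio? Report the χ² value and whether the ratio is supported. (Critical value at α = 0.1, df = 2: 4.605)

Under the 1:2:1 hypothesis (Σ ratio = 4, N = 1753):
  red-flowered: 1753 × 1/4 = 438.25
  pink-flowered: 1753 × 2/4 = 876.5
  white-flowered: 1753 × 1/4 = 438.25
χ² = Σ (O − E)² / E
  red-flowered: (490 − 438.25)² / 438.25 = 6.1108
  pink-flowered: (825 − 876.5)² / 876.5 = 3.0260
  white-flowered: (438 − 438.25)² / 438.25 = 0.0001
χ² = 6.1108 + 3.0260 + 0.0001 = 9.1369 ≈ 9.137
Degrees of freedom = 3 − 1 = 2; critical value at α = 0.1 is 4.605.
Since 9.137 > 4.605, we reject the null hypothesis — the data do not fit the 1:2:1 ratio.

9.137; not consistent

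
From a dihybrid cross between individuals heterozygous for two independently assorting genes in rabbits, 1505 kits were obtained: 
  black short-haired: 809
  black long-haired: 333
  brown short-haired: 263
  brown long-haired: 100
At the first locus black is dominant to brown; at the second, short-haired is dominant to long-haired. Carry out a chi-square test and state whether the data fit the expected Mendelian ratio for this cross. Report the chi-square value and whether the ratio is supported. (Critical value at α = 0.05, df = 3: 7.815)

12.496; not consistent

A dihybrid F₂ with independent assortment and complete dominance at both loci gives a 9:3:3:1 phenotypic ratio.
The 9:3:3:1 ratio has 16 parts, so with N = 1505 the expected counts are:
  black short-haired: 1505 × 9/16 = 846.5625
  black long-haired: 1505 × 3/16 = 282.1875
  brown short-haired: 1505 × 3/16 = 282.1875
  brown long-haired: 1505 × 1/16 = 94.0625
χ² = Σ (O − E)² / E
  black short-haired: (809 − 846.5625)² / 846.5625 = 1.6667
  black long-haired: (333 − 282.1875)² / 282.1875 = 9.1496
  brown short-haired: (263 − 282.1875)² / 282.1875 = 1.3047
  brown long-haired: (100 − 94.0625)² / 94.0625 = 0.3748
χ² = 1.6667 + 9.1496 + 1.3047 + 0.3748 = 12.4958 ≈ 12.496
Degrees of freedom = 4 − 1 = 3; critical value at α = 0.05 is 7.815.
Since 12.496 > 7.815, we reject the null hypothesis — the data do not fit the 9:3:3:1 ratio.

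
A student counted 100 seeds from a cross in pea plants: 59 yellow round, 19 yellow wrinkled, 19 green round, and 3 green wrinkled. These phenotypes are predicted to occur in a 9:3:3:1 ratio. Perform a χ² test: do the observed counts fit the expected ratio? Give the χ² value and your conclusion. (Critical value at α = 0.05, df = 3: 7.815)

Under the 9:3:3:1 hypothesis (Σ ratio = 16, N = 100):
  yellow round: 100 × 9/16 = 56.25
  yellow wrinkled: 100 × 3/16 = 18.75
  green round: 100 × 3/16 = 18.75
  green wrinkled: 100 × 1/16 = 6.25
χ² = Σ (O − E)² / E
  yellow round: (59 − 56.25)² / 56.25 = 0.1344
  yellow wrinkled: (19 − 18.75)² / 18.75 = 0.0033
  green round: (19 − 18.75)² / 18.75 = 0.0033
  green wrinkled: (3 − 6.25)² / 6.25 = 1.6900
χ² = 0.1344 + 0.0033 + 0.0033 + 1.6900 = 1.831
Degrees of freedom = 4 − 1 = 3; critical value at α = 0.05 is 7.815.
Since 1.831 < 7.815, we fail to reject the null hypothesis — the data are consistent with the 9:3:3:1 ratio.

1.831; consistent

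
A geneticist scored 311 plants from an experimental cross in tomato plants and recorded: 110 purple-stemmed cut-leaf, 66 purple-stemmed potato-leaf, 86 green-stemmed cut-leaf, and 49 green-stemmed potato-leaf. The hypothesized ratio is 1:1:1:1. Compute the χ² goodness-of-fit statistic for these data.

Expected counts for N = 311 under a 1:1:1:1 ratio (total parts = 4):
  purple-stemmed cut-leaf: 311 × 1/4 = 77.75
  purple-stemmed potato-leaf: 311 × 1/4 = 77.75
  green-stemmed cut-leaf: 311 × 1/4 = 77.75
  green-stemmed potato-leaf: 311 × 1/4 = 77.75
χ² = Σ (O − E)² / E
  purple-stemmed cut-leaf: (110 − 77.75)² / 77.75 = 13.3770
  purple-stemmed potato-leaf: (66 − 77.75)² / 77.75 = 1.7757
  green-stemmed cut-leaf: (86 − 77.75)² / 77.75 = 0.8754
  green-stemmed potato-leaf: (49 − 77.75)² / 77.75 = 10.6310
χ² = 13.3770 + 1.7757 + 0.8754 + 10.6310 = 26.6591 ≈ 26.659

26.659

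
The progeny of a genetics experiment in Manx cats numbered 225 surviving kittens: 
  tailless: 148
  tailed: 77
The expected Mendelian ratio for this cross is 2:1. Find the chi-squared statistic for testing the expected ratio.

0.080

Under the 2:1 hypothesis (Σ ratio = 3, N = 225):
  tailless: 225 × 2/3 = 150
  tailed: 225 × 1/3 = 75
χ² = Σ (O − E)² / E
  tailless: (148 − 150)² / 150 = 0.0267
  tailed: (77 − 75)² / 75 = 0.0533
χ² = 0.0267 + 0.0533 = 0.080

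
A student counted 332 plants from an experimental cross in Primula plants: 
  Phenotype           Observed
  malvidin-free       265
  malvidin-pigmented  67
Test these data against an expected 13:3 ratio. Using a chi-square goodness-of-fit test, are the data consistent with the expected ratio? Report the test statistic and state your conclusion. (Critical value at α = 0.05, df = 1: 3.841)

0.446; consistent

Expected counts for N = 332 under a 13:3 ratio (total parts = 16):
  malvidin-free: 332 × 13/16 = 269.75
  malvidin-pigmented: 332 × 3/16 = 62.25
χ² = Σ (O − E)² / E
  malvidin-free: (265 − 269.75)² / 269.75 = 0.0836
  malvidin-pigmented: (67 − 62.25)² / 62.25 = 0.3624
χ² = 0.0836 + 0.3624 = 0.446
Degrees of freedom = 2 − 1 = 1; critical value at α = 0.05 is 3.841.
Since 0.446 < 3.841, we fail to reject the null hypothesis — the data are consistent with the 13:3 ratio.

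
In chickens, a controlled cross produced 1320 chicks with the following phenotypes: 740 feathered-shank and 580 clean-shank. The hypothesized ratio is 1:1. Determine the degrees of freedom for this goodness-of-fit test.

A goodness-of-fit test with 2 phenotype classes has df = 2 − 1 = 1.

1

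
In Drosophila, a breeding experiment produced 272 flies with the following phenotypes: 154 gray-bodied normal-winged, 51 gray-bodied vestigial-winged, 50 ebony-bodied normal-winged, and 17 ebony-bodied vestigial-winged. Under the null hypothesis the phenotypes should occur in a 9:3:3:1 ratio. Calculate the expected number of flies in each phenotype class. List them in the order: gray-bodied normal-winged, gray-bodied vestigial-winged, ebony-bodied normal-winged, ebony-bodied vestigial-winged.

153, 51, 51, 17

Under the 9:3:3:1 hypothesis (Σ ratio = 16, N = 272):
  gray-bodied normal-winged: 272 × 9/16 = 153
  gray-bodied vestigial-winged: 272 × 3/16 = 51
  ebony-bodied normal-winged: 272 × 3/16 = 51
  ebony-bodied vestigial-winged: 272 × 1/16 = 17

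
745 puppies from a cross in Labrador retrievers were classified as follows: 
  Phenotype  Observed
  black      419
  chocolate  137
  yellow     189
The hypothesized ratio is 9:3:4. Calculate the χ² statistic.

0.092

Expected counts for N = 745 under a 9:3:4 ratio (total parts = 16):
  black: 745 × 9/16 = 419.0625
  chocolate: 745 × 3/16 = 139.6875
  yellow: 745 × 4/16 = 186.25
χ² = Σ (O − E)² / E
  black: (419 − 419.0625)² / 419.0625 = 0.0000
  chocolate: (137 − 139.6875)² / 139.6875 = 0.0517
  yellow: (189 − 186.25)² / 186.25 = 0.0406
χ² = 0.0000 + 0.0517 + 0.0406 = 0.0923 ≈ 0.092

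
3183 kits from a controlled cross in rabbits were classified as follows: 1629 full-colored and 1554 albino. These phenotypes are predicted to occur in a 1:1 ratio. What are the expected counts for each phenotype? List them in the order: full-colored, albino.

Under the 1:1 hypothesis (Σ ratio = 2, N = 3183):
  full-colored: 3183 × 1/2 = 1591.5
  albino: 3183 × 1/2 = 1591.5

1591.5, 1591.5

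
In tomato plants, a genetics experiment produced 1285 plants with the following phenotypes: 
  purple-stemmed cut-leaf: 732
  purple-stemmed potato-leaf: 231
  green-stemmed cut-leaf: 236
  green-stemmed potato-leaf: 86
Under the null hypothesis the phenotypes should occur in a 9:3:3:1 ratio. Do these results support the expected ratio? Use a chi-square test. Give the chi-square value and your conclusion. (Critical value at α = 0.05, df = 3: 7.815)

Under the 9:3:3:1 hypothesis (Σ ratio = 16, N = 1285):
  purple-stemmed cut-leaf: 1285 × 9/16 = 722.8125
  purple-stemmed potato-leaf: 1285 × 3/16 = 240.9375
  green-stemmed cut-leaf: 1285 × 3/16 = 240.9375
  green-stemmed potato-leaf: 1285 × 1/16 = 80.3125
χ² = Σ (O − E)² / E
  purple-stemmed cut-leaf: (732 − 722.8125)² / 722.8125 = 0.1168
  purple-stemmed potato-leaf: (231 − 240.9375)² / 240.9375 = 0.4099
  green-stemmed cut-leaf: (236 − 240.9375)² / 240.9375 = 0.1012
  green-stemmed potato-leaf: (86 − 80.3125)² / 80.3125 = 0.4028
χ² = 0.1168 + 0.4099 + 0.1012 + 0.4028 = 1.0307 ≈ 1.031
Degrees of freedom = 4 − 1 = 3; critical value at α = 0.05 is 7.815.
Since 1.031 < 7.815, we fail to reject the null hypothesis — the data are consistent with the 9:3:3:1 ratio.

1.031; consistent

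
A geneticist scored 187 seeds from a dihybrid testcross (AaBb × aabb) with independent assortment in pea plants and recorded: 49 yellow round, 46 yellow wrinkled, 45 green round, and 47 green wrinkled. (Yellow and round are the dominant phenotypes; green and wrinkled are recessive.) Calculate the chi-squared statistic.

0.187

A dihybrid testcross with independent assortment gives a 1:1:1:1 ratio.
Total ratio parts = 4. Expected numbers out of 187:
  yellow round: 187 × 1/4 = 46.75
  yellow wrinkled: 187 × 1/4 = 46.75
  green round: 187 × 1/4 = 46.75
  green wrinkled: 187 × 1/4 = 46.75
χ² = Σ (O − E)² / E
  yellow round: (49 − 46.75)² / 46.75 = 0.1083
  yellow wrinkled: (46 − 46.75)² / 46.75 = 0.0120
  green round: (45 − 46.75)² / 46.75 = 0.0655
  green wrinkled: (47 − 46.75)² / 46.75 = 0.0013
χ² = 0.1083 + 0.0120 + 0.0655 + 0.0013 = 0.1871 ≈ 0.187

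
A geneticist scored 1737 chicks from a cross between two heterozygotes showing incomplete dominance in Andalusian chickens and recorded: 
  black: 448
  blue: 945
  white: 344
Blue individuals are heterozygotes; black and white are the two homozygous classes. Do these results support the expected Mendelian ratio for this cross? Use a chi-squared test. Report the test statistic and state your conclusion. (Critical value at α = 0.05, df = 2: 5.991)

With incomplete dominance, a heterozygote × heterozygote cross gives a 1:2:1 phenotypic ratio.
Expected counts for N = 1737 under a 1:2:1 ratio (total parts = 4):
  black: 1737 × 1/4 = 434.25
  blue: 1737 × 2/4 = 868.5
  white: 1737 × 1/4 = 434.25
χ² = Σ (O − E)² / E
  black: (448 − 434.25)² / 434.25 = 0.4354
  blue: (945 − 868.5)² / 868.5 = 6.7383
  white: (344 − 434.25)² / 434.25 = 18.7566
χ² = 0.4354 + 6.7383 + 18.7566 = 25.9303 ≈ 25.930
Degrees of freedom = 3 − 1 = 2; critical value at α = 0.05 is 5.991.
Since 25.930 > 5.991, we reject the null hypothesis — the data do not fit the 1:2:1 ratio.

25.930; not consistent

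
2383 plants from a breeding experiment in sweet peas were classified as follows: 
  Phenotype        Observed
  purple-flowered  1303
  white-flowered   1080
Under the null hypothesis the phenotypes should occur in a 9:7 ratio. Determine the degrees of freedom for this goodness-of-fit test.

1

A goodness-of-fit test with 2 phenotype classes has df = 2 − 1 = 1.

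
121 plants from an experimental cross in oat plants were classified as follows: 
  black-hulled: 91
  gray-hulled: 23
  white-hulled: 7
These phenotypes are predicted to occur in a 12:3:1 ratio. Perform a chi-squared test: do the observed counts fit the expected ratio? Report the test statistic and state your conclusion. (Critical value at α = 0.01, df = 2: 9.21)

0.047; consistent

Under the 12:3:1 hypothesis (Σ ratio = 16, N = 121):
  black-hulled: 121 × 12/16 = 90.75
  gray-hulled: 121 × 3/16 = 22.6875
  white-hulled: 121 × 1/16 = 7.5625
χ² = Σ (O − E)² / E
  black-hulled: (91 − 90.75)² / 90.75 = 0.0007
  gray-hulled: (23 − 22.6875)² / 22.6875 = 0.0043
  white-hulled: (7 − 7.5625)² / 7.5625 = 0.0418
χ² = 0.0007 + 0.0043 + 0.0418 = 0.0468 ≈ 0.047
Degrees of freedom = 3 − 1 = 2; critical value at α = 0.01 is 9.21.
Since 0.047 < 9.21, we fail to reject the null hypothesis — the data are consistent with the 12:3:1 ratio.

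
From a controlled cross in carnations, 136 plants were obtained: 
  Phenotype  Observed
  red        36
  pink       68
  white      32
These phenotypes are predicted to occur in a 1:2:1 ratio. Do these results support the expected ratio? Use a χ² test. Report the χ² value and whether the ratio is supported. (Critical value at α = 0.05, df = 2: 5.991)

0.235; consistent

Expected counts for N = 136 under a 1:2:1 ratio (total parts = 4):
  red: 136 × 1/4 = 34
  pink: 136 × 2/4 = 68
  white: 136 × 1/4 = 34
χ² = Σ (O − E)² / E
  red: (36 − 34)² / 34 = 0.1176
  pink: (68 − 68)² / 68 = 0.0000
  white: (32 − 34)² / 34 = 0.1176
χ² = 0.1176 + 0.0000 + 0.1176 = 0.2352 ≈ 0.235
Degrees of freedom = 3 − 1 = 2; critical value at α = 0.05 is 5.991.
Since 0.235 < 5.991, we fail to reject the null hypothesis — the data are consistent with the 1:2:1 ratio.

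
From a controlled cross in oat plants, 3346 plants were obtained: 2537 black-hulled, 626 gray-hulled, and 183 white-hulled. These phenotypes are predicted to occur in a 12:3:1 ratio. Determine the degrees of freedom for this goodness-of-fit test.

A goodness-of-fit test with 3 phenotype classes has df = 3 − 1 = 2.

2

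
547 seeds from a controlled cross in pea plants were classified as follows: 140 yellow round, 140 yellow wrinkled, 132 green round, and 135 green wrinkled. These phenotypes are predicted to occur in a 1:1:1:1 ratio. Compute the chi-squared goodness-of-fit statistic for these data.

Under the 1:1:1:1 hypothesis (Σ ratio = 4, N = 547):
  yellow round: 547 × 1/4 = 136.75
  yellow wrinkled: 547 × 1/4 = 136.75
  green round: 547 × 1/4 = 136.75
  green wrinkled: 547 × 1/4 = 136.75
χ² = Σ (O − E)² / E
  yellow round: (140 − 136.75)² / 136.75 = 0.0772
  yellow wrinkled: (140 − 136.75)² / 136.75 = 0.0772
  green round: (132 − 136.75)² / 136.75 = 0.1650
  green wrinkled: (135 − 136.75)² / 136.75 = 0.0224
χ² = 0.0772 + 0.0772 + 0.1650 + 0.0224 = 0.3418 ≈ 0.342

0.342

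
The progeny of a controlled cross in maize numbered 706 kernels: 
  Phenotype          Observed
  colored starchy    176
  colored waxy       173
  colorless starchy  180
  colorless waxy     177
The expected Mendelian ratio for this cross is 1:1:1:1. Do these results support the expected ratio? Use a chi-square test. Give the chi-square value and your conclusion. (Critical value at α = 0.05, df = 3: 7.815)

0.142; consistent

The 1:1:1:1 ratio has 4 parts, so with N = 706 the expected counts are:
  colored starchy: 706 × 1/4 = 176.5
  colored waxy: 706 × 1/4 = 176.5
  colorless starchy: 706 × 1/4 = 176.5
  colorless waxy: 706 × 1/4 = 176.5
χ² = Σ (O − E)² / E
  colored starchy: (176 − 176.5)² / 176.5 = 0.0014
  colored waxy: (173 − 176.5)² / 176.5 = 0.0694
  colorless starchy: (180 − 176.5)² / 176.5 = 0.0694
  colorless waxy: (177 − 176.5)² / 176.5 = 0.0014
χ² = 0.0014 + 0.0694 + 0.0694 + 0.0014 = 0.1416 ≈ 0.142
Degrees of freedom = 4 − 1 = 3; critical value at α = 0.05 is 7.815.
Since 0.142 < 7.815, we fail to reject the null hypothesis — the data are consistent with the 1:1:1:1 ratio.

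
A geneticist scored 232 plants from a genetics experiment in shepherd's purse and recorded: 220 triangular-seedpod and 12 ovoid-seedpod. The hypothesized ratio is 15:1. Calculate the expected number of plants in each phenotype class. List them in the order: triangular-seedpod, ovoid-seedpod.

217.5, 14.5

Expected counts for N = 232 under a 15:1 ratio (total parts = 16):
  triangular-seedpod: 232 × 15/16 = 217.5
  ovoid-seedpod: 232 × 1/16 = 14.5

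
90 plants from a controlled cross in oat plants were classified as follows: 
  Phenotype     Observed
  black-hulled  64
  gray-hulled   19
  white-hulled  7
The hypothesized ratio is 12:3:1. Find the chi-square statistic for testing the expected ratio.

0.785

Expected counts for N = 90 under a 12:3:1 ratio (total parts = 16):
  black-hulled: 90 × 12/16 = 67.5
  gray-hulled: 90 × 3/16 = 16.875
  white-hulled: 90 × 1/16 = 5.625
χ² = Σ (O − E)² / E
  black-hulled: (64 − 67.5)² / 67.5 = 0.1815
  gray-hulled: (19 − 16.875)² / 16.875 = 0.2676
  white-hulled: (7 − 5.625)² / 5.625 = 0.3361
χ² = 0.1815 + 0.2676 + 0.3361 = 0.7852 ≈ 0.785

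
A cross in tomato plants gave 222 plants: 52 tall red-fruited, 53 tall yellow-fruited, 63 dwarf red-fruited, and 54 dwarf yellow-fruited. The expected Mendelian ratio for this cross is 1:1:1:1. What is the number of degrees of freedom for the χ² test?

3

A goodness-of-fit test with 4 phenotype classes has df = 4 − 1 = 3.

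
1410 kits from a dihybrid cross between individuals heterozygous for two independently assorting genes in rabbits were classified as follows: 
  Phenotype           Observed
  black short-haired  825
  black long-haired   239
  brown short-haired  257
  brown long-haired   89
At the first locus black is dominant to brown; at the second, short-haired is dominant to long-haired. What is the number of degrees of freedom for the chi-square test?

3

A dihybrid F₂ with independent assortment and complete dominance at both loci gives a 9:3:3:1 phenotypic ratio.
A goodness-of-fit test with 4 phenotype classes has df = 4 − 1 = 3.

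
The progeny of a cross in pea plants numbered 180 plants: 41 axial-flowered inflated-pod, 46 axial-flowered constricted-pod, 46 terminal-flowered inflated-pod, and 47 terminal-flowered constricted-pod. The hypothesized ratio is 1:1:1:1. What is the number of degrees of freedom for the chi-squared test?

A goodness-of-fit test with 4 phenotype classes has df = 4 − 1 = 3.

3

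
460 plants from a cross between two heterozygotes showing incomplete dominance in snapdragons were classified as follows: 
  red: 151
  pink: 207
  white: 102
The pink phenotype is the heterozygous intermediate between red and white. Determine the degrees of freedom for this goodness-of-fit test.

With incomplete dominance, a heterozygote × heterozygote cross gives a 1:2:1 phenotypic ratio.
A goodness-of-fit test with 3 phenotype classes has df = 3 − 1 = 2.

2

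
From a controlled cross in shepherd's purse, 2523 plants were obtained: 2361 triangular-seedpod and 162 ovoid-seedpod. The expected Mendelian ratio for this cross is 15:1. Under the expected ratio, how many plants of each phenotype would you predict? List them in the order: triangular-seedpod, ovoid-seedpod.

Under the 15:1 hypothesis (Σ ratio = 16, N = 2523):
  triangular-seedpod: 2523 × 15/16 = 2365.3125
  ovoid-seedpod: 2523 × 1/16 = 157.6875

2365.3125, 157.6875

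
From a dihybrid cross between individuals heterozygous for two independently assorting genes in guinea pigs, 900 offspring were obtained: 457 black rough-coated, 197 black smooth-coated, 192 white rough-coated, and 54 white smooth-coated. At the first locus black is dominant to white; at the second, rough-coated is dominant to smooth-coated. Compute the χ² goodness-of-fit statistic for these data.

A dihybrid F₂ with independent assortment and complete dominance at both loci gives a 9:3:3:1 phenotypic ratio.
Expected counts for N = 900 under a 9:3:3:1 ratio (total parts = 16):
  black rough-coated: 900 × 9/16 = 506.25
  black smooth-coated: 900 × 3/16 = 168.75
  white rough-coated: 900 × 3/16 = 168.75
  white smooth-coated: 900 × 1/16 = 56.25
χ² = Σ (O − E)² / E
  black rough-coated: (457 − 506.25)² / 506.25 = 4.7912
  black smooth-coated: (197 − 168.75)² / 168.75 = 4.7293
  white rough-coated: (192 − 168.75)² / 168.75 = 3.2033
  white smooth-coated: (54 − 56.25)² / 56.25 = 0.0900
χ² = 4.7912 + 4.7293 + 3.2033 + 0.0900 = 12.8138 ≈ 12.814

12.814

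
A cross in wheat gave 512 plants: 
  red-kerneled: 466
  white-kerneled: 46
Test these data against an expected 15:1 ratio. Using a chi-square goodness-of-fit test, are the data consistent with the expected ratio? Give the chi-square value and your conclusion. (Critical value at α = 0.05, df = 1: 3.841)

Under the 15:1 hypothesis (Σ ratio = 16, N = 512):
  red-kerneled: 512 × 15/16 = 480
  white-kerneled: 512 × 1/16 = 32
χ² = Σ (O − E)² / E
  red-kerneled: (466 − 480)² / 480 = 0.4083
  white-kerneled: (46 − 32)² / 32 = 6.1250
χ² = 0.4083 + 6.1250 = 6.5333 ≈ 6.533
Degrees of freedom = 2 − 1 = 1; critical value at α = 0.05 is 3.841.
Since 6.533 > 3.841, we reject the null hypothesis — the data do not fit the 15:1 ratio.

6.533; not consistent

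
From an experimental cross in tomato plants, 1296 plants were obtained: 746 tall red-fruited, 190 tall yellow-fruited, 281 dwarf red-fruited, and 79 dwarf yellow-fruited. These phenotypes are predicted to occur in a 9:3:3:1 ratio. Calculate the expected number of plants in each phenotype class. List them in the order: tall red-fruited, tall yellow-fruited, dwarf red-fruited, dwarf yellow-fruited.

Under the 9:3:3:1 hypothesis (Σ ratio = 16, N = 1296):
  tall red-fruited: 1296 × 9/16 = 729
  tall yellow-fruited: 1296 × 3/16 = 243
  dwarf red-fruited: 1296 × 3/16 = 243
  dwarf yellow-fruited: 1296 × 1/16 = 81

729, 243, 243, 81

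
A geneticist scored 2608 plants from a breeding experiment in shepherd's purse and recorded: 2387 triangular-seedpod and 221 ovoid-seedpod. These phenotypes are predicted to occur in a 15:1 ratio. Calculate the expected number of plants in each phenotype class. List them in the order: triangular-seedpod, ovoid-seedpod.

Under the 15:1 hypothesis (Σ ratio = 16, N = 2608):
  triangular-seedpod: 2608 × 15/16 = 2445
  ovoid-seedpod: 2608 × 1/16 = 163

2445, 163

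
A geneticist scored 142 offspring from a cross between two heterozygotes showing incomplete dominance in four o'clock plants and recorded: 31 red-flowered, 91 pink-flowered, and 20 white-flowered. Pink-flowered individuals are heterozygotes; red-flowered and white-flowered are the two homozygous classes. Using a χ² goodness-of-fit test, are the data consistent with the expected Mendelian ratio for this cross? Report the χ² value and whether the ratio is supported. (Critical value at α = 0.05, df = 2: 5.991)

With incomplete dominance, a heterozygote × heterozygote cross gives a 1:2:1 phenotypic ratio.
Expected counts for N = 142 under a 1:2:1 ratio (total parts = 4):
  red-flowered: 142 × 1/4 = 35.5
  pink-flowered: 142 × 2/4 = 71
  white-flowered: 142 × 1/4 = 35.5
χ² = Σ (O − E)² / E
  red-flowered: (31 − 35.5)² / 35.5 = 0.5704
  pink-flowered: (91 − 71)² / 71 = 5.6338
  white-flowered: (20 − 35.5)² / 35.5 = 6.7676
χ² = 0.5704 + 5.6338 + 6.7676 = 12.9718 ≈ 12.972
Degrees of freedom = 3 − 1 = 2; critical value at α = 0.05 is 5.991.
Since 12.972 > 5.991, we reject the null hypothesis — the data do not fit the 1:2:1 ratio.

12.972; not consistent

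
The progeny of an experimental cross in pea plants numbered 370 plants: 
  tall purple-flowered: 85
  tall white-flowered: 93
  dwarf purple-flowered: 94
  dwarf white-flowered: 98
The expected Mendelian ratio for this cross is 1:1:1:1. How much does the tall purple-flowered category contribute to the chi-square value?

Expected counts for N = 370 under a 1:1:1:1 ratio (total parts = 4):
  tall purple-flowered: 370 × 1/4 = 92.5
  tall white-flowered: 370 × 1/4 = 92.5
  dwarf purple-flowered: 370 × 1/4 = 92.5
  dwarf white-flowered: 370 × 1/4 = 92.5
Contribution of tall purple-flowered: (85 − 92.5)² / 92.5 = 0.6081

0.608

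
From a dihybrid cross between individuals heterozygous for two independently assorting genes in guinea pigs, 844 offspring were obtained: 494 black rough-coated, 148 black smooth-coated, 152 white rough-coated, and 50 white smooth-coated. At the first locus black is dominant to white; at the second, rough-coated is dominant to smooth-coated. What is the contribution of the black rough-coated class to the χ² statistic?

A dihybrid F₂ with independent assortment and complete dominance at both loci gives a 9:3:3:1 phenotypic ratio.
Total ratio parts = 16. Expected numbers out of 844:
  black rough-coated: 844 × 9/16 = 474.75
  black smooth-coated: 844 × 3/16 = 158.25
  white rough-coated: 844 × 3/16 = 158.25
  white smooth-coated: 844 × 1/16 = 52.75
Contribution of black rough-coated: (494 − 474.75)² / 474.75 = 0.7805

0.781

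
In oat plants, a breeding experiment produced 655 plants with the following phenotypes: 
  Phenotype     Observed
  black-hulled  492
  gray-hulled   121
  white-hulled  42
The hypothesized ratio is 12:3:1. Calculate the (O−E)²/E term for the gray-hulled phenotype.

0.027

Expected counts for N = 655 under a 12:3:1 ratio (total parts = 16):
  black-hulled: 655 × 12/16 = 491.25
  gray-hulled: 655 × 3/16 = 122.8125
  white-hulled: 655 × 1/16 = 40.9375
Contribution of gray-hulled: (121 − 122.8125)² / 122.8125 = 0.0267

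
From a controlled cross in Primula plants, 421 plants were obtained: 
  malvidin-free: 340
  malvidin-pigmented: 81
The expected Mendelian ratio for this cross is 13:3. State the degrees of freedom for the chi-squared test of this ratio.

A goodness-of-fit test with 2 phenotype classes has df = 2 − 1 = 1.

1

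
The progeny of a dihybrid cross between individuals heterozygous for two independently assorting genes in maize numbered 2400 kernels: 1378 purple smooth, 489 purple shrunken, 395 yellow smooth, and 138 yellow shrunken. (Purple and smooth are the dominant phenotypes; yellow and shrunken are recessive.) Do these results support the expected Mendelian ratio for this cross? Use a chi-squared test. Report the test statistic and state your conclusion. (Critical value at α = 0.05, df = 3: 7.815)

A dihybrid F₂ with independent assortment and complete dominance at both loci gives a 9:3:3:1 phenotypic ratio.
Under the 9:3:3:1 hypothesis (Σ ratio = 16, N = 2400):
  purple smooth: 2400 × 9/16 = 1350
  purple shrunken: 2400 × 3/16 = 450
  yellow smooth: 2400 × 3/16 = 450
  yellow shrunken: 2400 × 1/16 = 150
χ² = Σ (O − E)² / E
  purple smooth: (1378 − 1350)² / 1350 = 0.5807
  purple shrunken: (489 − 450)² / 450 = 3.3800
  yellow smooth: (395 − 450)² / 450 = 6.7222
  yellow shrunken: (138 − 150)² / 150 = 0.9600
χ² = 0.5807 + 3.3800 + 6.7222 + 0.9600 = 11.6429 ≈ 11.643
Degrees of freedom = 4 − 1 = 3; critical value at α = 0.05 is 7.815.
Since 11.643 > 7.815, we reject the null hypothesis — the data do not fit the 9:3:3:1 ratio.

11.643; not consistent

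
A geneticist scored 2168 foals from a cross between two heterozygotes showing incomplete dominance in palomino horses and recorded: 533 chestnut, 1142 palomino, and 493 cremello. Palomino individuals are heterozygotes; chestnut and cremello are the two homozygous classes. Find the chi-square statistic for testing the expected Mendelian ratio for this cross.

With incomplete dominance, a heterozygote × heterozygote cross gives a 1:2:1 phenotypic ratio.
Total ratio parts = 4. Expected numbers out of 2168:
  chestnut: 2168 × 1/4 = 542
  palomino: 2168 × 2/4 = 1084
  cremello: 2168 × 1/4 = 542
χ² = Σ (O − E)² / E
  chestnut: (533 − 542)² / 542 = 0.1494
  palomino: (1142 − 1084)² / 1084 = 3.1033
  cremello: (493 − 542)² / 542 = 4.4299
χ² = 0.1494 + 3.1033 + 4.4299 = 7.6826 ≈ 7.683

7.683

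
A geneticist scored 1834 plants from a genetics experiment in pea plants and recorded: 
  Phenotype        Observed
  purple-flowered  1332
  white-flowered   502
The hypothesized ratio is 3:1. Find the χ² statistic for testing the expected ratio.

5.503

Under the 3:1 hypothesis (Σ ratio = 4, N = 1834):
  purple-flowered: 1834 × 3/4 = 1375.5
  white-flowered: 1834 × 1/4 = 458.5
χ² = Σ (O − E)² / E
  purple-flowered: (1332 − 1375.5)² / 1375.5 = 1.3757
  white-flowered: (502 − 458.5)² / 458.5 = 4.1270
χ² = 1.3757 + 4.1270 = 5.5027 ≈ 5.503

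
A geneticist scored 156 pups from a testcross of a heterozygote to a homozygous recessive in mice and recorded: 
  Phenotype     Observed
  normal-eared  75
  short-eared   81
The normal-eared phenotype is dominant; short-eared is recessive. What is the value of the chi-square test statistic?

A testcross of a heterozygote (Aa × aa) gives a 1:1 phenotypic ratio.
The 1:1 ratio has 2 parts, so with N = 156 the expected counts are:
  normal-eared: 156 × 1/2 = 78
  short-eared: 156 × 1/2 = 78
χ² = Σ (O − E)² / E
  normal-eared: (75 − 78)² / 78 = 0.1154
  short-eared: (81 − 78)² / 78 = 0.1154
χ² = 0.1154 + 0.1154 = 0.2308 ≈ 0.231

0.231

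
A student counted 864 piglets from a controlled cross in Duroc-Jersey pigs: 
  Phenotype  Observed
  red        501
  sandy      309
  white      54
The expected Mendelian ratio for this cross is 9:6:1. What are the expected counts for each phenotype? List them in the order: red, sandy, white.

Expected counts for N = 864 under a 9:6:1 ratio (total parts = 16):
  red: 864 × 9/16 = 486
  sandy: 864 × 6/16 = 324
  white: 864 × 1/16 = 54

486, 324, 54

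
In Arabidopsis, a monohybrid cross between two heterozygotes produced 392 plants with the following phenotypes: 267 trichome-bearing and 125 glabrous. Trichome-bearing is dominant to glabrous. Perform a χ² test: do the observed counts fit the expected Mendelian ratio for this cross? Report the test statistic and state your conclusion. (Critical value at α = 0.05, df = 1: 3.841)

For a monohybrid cross between heterozygotes with complete dominance, the expected phenotypic ratio is 3:1.
Under the 3:1 hypothesis (Σ ratio = 4, N = 392):
  trichome-bearing: 392 × 3/4 = 294
  glabrous: 392 × 1/4 = 98
χ² = Σ (O − E)² / E
  trichome-bearing: (267 − 294)² / 294 = 2.4796
  glabrous: (125 − 98)² / 98 = 7.4388
χ² = 2.4796 + 7.4388 = 9.9184 ≈ 9.918
Degrees of freedom = 2 − 1 = 1; critical value at α = 0.05 is 3.841.
Since 9.918 > 3.841, we reject the null hypothesis — the data do not fit the 3:1 ratio.

9.918; not consistent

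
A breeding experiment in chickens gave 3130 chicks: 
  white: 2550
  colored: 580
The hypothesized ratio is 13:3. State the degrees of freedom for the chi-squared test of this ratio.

1

A goodness-of-fit test with 2 phenotype classes has df = 2 − 1 = 1.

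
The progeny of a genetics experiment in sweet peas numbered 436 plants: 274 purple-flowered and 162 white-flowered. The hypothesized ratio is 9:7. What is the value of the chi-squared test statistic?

7.704

Expected counts for N = 436 under a 9:7 ratio (total parts = 16):
  purple-flowered: 436 × 9/16 = 245.25
  white-flowered: 436 × 7/16 = 190.75
χ² = Σ (O − E)² / E
  purple-flowered: (274 − 245.25)² / 245.25 = 3.3703
  white-flowered: (162 − 190.75)² / 190.75 = 4.3332
χ² = 3.3703 + 4.3332 = 7.7035 ≈ 7.704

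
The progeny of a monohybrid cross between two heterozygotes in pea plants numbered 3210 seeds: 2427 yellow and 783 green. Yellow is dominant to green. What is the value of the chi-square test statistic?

For a monohybrid cross between heterozygotes with complete dominance, the expected phenotypic ratio is 3:1.
Expected counts for N = 3210 under a 3:1 ratio (total parts = 4):
  yellow: 3210 × 3/4 = 2407.5
  green: 3210 × 1/4 = 802.5
χ² = Σ (O − E)² / E
  yellow: (2427 − 2407.5)² / 2407.5 = 0.1579
  green: (783 − 802.5)² / 802.5 = 0.4738
χ² = 0.1579 + 0.4738 = 0.6317 ≈ 0.632

0.632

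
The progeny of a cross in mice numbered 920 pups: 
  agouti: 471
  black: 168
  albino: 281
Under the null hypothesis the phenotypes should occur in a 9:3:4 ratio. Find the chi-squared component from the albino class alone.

11.309

Expected counts for N = 920 under a 9:3:4 ratio (total parts = 16):
  agouti: 920 × 9/16 = 517.5
  black: 920 × 3/16 = 172.5
  albino: 920 × 4/16 = 230
Contribution of albino: (281 − 230)² / 230 = 11.3087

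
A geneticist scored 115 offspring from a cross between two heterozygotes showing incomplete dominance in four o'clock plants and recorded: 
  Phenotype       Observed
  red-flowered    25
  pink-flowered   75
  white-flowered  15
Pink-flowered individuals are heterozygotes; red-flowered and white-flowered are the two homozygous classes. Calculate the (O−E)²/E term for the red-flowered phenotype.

0.489

With incomplete dominance, a heterozygote × heterozygote cross gives a 1:2:1 phenotypic ratio.
The 1:2:1 ratio has 4 parts, so with N = 115 the expected counts are:
  red-flowered: 115 × 1/4 = 28.75
  pink-flowered: 115 × 2/4 = 57.5
  white-flowered: 115 × 1/4 = 28.75
Contribution of red-flowered: (25 − 28.75)² / 28.75 = 0.4891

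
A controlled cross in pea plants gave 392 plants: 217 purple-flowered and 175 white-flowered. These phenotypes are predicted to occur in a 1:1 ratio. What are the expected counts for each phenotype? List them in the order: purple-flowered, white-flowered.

196, 196

Total ratio parts = 2. Expected numbers out of 392:
  purple-flowered: 392 × 1/2 = 196
  white-flowered: 392 × 1/2 = 196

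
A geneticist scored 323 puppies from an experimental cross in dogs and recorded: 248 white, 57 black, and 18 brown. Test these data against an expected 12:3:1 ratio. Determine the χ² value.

The 12:3:1 ratio has 16 parts, so with N = 323 the expected counts are:
  white: 323 × 12/16 = 242.25
  black: 323 × 3/16 = 60.5625
  brown: 323 × 1/16 = 20.1875
χ² = Σ (O − E)² / E
  white: (248 − 242.25)² / 242.25 = 0.1365
  black: (57 − 60.5625)² / 60.5625 = 0.2096
  brown: (18 − 20.1875)² / 20.1875 = 0.2370
χ² = 0.1365 + 0.2096 + 0.2370 = 0.5831 ≈ 0.583

0.583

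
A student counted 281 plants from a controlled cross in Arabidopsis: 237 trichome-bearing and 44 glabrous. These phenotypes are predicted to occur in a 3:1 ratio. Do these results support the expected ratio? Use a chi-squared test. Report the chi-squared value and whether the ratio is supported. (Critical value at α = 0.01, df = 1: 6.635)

Expected counts for N = 281 under a 3:1 ratio (total parts = 4):
  trichome-bearing: 281 × 3/4 = 210.75
  glabrous: 281 × 1/4 = 70.25
χ² = Σ (O − E)² / E
  trichome-bearing: (237 − 210.75)² / 210.75 = 3.2696
  glabrous: (44 − 70.25)² / 70.25 = 9.8087
χ² = 3.2696 + 9.8087 = 13.0783 ≈ 13.078
Degrees of freedom = 2 − 1 = 1; critical value at α = 0.01 is 6.635.
Since 13.078 > 6.635, we reject the null hypothesis — the data do not fit the 3:1 ratio.

13.078; not consistent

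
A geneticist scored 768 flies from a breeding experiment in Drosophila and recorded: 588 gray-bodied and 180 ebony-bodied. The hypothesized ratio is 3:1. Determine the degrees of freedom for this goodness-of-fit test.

1

A goodness-of-fit test with 2 phenotype classes has df = 2 − 1 = 1.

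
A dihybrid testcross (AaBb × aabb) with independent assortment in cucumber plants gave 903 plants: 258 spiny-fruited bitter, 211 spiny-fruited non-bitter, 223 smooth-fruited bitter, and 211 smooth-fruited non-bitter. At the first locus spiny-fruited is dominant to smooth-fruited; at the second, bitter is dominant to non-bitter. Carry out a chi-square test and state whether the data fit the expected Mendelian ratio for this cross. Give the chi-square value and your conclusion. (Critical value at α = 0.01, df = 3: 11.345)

6.568; consistent

A dihybrid testcross with independent assortment gives a 1:1:1:1 ratio.
The 1:1:1:1 ratio has 4 parts, so with N = 903 the expected counts are:
  spiny-fruited bitter: 903 × 1/4 = 225.75
  spiny-fruited non-bitter: 903 × 1/4 = 225.75
  smooth-fruited bitter: 903 × 1/4 = 225.75
  smooth-fruited non-bitter: 903 × 1/4 = 225.75
χ² = Σ (O − E)² / E
  spiny-fruited bitter: (258 − 225.75)² / 225.75 = 4.6071
  spiny-fruited non-bitter: (211 − 225.75)² / 225.75 = 0.9637
  smooth-fruited bitter: (223 − 225.75)² / 225.75 = 0.0335
  smooth-fruited non-bitter: (211 − 225.75)² / 225.75 = 0.9637
χ² = 4.6071 + 0.9637 + 0.0335 + 0.9637 = 6.568
Degrees of freedom = 4 − 1 = 3; critical value at α = 0.01 is 11.345.
Since 6.568 < 11.345, we fail to reject the null hypothesis — the data are consistent with the 1:1:1:1 ratio.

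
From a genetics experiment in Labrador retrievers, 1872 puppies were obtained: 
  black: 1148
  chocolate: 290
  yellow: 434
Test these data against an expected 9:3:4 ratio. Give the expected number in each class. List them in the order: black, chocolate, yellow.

1053, 351, 468

Under the 9:3:4 hypothesis (Σ ratio = 16, N = 1872):
  black: 1872 × 9/16 = 1053
  chocolate: 1872 × 3/16 = 351
  yellow: 1872 × 4/16 = 468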